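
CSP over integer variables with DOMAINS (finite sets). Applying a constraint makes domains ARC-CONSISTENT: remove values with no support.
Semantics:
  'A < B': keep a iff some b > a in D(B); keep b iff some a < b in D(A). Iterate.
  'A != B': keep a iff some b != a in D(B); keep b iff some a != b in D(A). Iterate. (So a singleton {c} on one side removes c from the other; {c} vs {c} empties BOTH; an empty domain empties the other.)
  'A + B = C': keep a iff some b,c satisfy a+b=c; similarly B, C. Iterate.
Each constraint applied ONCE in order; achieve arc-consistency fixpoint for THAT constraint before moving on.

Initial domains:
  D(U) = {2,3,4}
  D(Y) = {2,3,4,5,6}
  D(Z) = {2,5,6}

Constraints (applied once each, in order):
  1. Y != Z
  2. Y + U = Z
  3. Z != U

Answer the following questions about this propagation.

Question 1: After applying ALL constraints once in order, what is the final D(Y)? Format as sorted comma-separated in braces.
Constraint 1 (Y != Z) on D(Y)={2,3,4,5,6} D(Z)={2,5,6}: no change
Constraint 2 (Y + U = Z) on D(Y)={2,3,4,5,6} D(U)={2,3,4} D(Z)={2,5,6}: Y {2,3,4,5,6}->{2,3,4}; Z {2,5,6}->{5,6}
Constraint 3 (Z != U) on D(Z)={5,6} D(U)={2,3,4}: no change
So after all 3 constraints: D(Y) = {2,3,4}

Answer: {2,3,4}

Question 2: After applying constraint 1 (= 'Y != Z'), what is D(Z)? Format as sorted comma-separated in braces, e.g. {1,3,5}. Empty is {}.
Answer: {2,5,6}

Derivation:
Constraint 1 (Y != Z) on D(Y)={2,3,4,5,6} D(Z)={2,5,6}: no change
So after constraint 1: D(Z) = {2,5,6}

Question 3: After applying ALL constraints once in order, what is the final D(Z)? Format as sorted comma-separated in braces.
Constraint 1 (Y != Z) on D(Y)={2,3,4,5,6} D(Z)={2,5,6}: no change
Constraint 2 (Y + U = Z) on D(Y)={2,3,4,5,6} D(U)={2,3,4} D(Z)={2,5,6}: Y {2,3,4,5,6}->{2,3,4}; Z {2,5,6}->{5,6}
Constraint 3 (Z != U) on D(Z)={5,6} D(U)={2,3,4}: no change
So after all 3 constraints: D(Z) = {5,6}

Answer: {5,6}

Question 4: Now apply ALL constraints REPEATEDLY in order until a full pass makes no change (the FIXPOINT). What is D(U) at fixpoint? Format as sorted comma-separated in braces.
pass 0 (initial): D(U)={2,3,4}
pass 1: Y {2,3,4,5,6}->{2,3,4}; Z {2,5,6}->{5,6}
pass 2: no change
Fixpoint after 2 passes: D(U) = {2,3,4}

Answer: {2,3,4}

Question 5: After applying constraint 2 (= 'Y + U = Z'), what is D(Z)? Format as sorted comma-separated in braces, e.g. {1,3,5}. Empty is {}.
Constraint 1 (Y != Z) on D(Y)={2,3,4,5,6} D(Z)={2,5,6}: no change
Constraint 2 (Y + U = Z) on D(Y)={2,3,4,5,6} D(U)={2,3,4} D(Z)={2,5,6}: Y {2,3,4,5,6}->{2,3,4}; Z {2,5,6}->{5,6}
So after constraint 2: D(Z) = {5,6}

Answer: {5,6}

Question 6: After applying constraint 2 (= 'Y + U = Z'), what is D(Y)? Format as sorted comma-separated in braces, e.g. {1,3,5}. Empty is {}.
Constraint 1 (Y != Z) on D(Y)={2,3,4,5,6} D(Z)={2,5,6}: no change
Constraint 2 (Y + U = Z) on D(Y)={2,3,4,5,6} D(U)={2,3,4} D(Z)={2,5,6}: Y {2,3,4,5,6}->{2,3,4}; Z {2,5,6}->{5,6}
So after constraint 2: D(Y) = {2,3,4}

Answer: {2,3,4}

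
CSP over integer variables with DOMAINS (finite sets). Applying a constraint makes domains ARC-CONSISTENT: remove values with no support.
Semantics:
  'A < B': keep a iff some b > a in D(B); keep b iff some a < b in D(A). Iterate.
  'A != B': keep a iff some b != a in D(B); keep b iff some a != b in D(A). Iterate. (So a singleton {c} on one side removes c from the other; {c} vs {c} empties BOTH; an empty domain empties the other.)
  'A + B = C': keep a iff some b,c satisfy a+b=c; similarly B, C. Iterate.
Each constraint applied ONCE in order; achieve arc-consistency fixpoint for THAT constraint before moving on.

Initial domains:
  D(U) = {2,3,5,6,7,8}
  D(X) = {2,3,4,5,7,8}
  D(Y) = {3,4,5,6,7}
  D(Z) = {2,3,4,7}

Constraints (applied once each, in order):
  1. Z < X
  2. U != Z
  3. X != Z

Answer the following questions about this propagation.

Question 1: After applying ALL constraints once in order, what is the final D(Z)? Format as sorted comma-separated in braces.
Answer: {2,3,4,7}

Derivation:
Constraint 1 (Z < X) on D(Z)={2,3,4,7} D(X)={2,3,4,5,7,8}: X {2,3,4,5,7,8}->{3,4,5,7,8}
Constraint 2 (U != Z) on D(U)={2,3,5,6,7,8} D(Z)={2,3,4,7}: no change
Constraint 3 (X != Z) on D(X)={3,4,5,7,8} D(Z)={2,3,4,7}: no change
So after all 3 constraints: D(Z) = {2,3,4,7}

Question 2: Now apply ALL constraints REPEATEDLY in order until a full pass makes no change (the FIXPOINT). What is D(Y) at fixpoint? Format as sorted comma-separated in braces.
pass 0 (initial): D(Y)={3,4,5,6,7}
pass 1: X {2,3,4,5,7,8}->{3,4,5,7,8}
pass 2: no change
Fixpoint after 2 passes: D(Y) = {3,4,5,6,7}

Answer: {3,4,5,6,7}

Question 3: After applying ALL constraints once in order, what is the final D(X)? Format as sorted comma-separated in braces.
Constraint 1 (Z < X) on D(Z)={2,3,4,7} D(X)={2,3,4,5,7,8}: X {2,3,4,5,7,8}->{3,4,5,7,8}
Constraint 2 (U != Z) on D(U)={2,3,5,6,7,8} D(Z)={2,3,4,7}: no change
Constraint 3 (X != Z) on D(X)={3,4,5,7,8} D(Z)={2,3,4,7}: no change
So after all 3 constraints: D(X) = {3,4,5,7,8}

Answer: {3,4,5,7,8}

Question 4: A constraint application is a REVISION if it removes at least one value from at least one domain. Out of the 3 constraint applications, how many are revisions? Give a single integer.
Constraint 1 (Z < X) on D(Z)={2,3,4,7} D(X)={2,3,4,5,7,8}: X {2,3,4,5,7,8}->{3,4,5,7,8} => REVISION
Constraint 2 (U != Z) on D(U)={2,3,5,6,7,8} D(Z)={2,3,4,7}: no change => not a revision
Constraint 3 (X != Z) on D(X)={3,4,5,7,8} D(Z)={2,3,4,7}: no change => not a revision
Total revisions = 1

Answer: 1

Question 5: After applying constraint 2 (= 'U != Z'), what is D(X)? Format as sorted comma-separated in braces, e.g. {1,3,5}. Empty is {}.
Constraint 1 (Z < X) on D(Z)={2,3,4,7} D(X)={2,3,4,5,7,8}: X {2,3,4,5,7,8}->{3,4,5,7,8}
Constraint 2 (U != Z) on D(U)={2,3,5,6,7,8} D(Z)={2,3,4,7}: no change
So after constraint 2: D(X) = {3,4,5,7,8}

Answer: {3,4,5,7,8}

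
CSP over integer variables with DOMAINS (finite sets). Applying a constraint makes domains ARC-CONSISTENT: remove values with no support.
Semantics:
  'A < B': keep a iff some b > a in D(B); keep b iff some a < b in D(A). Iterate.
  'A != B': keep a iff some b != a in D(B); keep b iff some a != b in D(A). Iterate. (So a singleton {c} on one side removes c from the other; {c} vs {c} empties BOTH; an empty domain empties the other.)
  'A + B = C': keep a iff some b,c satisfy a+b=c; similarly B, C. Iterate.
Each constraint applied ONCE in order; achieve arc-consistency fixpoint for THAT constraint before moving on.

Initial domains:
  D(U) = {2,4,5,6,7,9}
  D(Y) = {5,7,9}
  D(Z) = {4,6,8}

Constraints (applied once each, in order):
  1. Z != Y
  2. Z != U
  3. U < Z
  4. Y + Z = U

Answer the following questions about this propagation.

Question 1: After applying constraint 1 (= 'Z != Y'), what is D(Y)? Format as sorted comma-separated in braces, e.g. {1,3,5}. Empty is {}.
Constraint 1 (Z != Y) on D(Z)={4,6,8} D(Y)={5,7,9}: no change
So after constraint 1: D(Y) = {5,7,9}

Answer: {5,7,9}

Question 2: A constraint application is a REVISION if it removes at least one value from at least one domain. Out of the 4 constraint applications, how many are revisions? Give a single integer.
Constraint 1 (Z != Y) on D(Z)={4,6,8} D(Y)={5,7,9}: no change => not a revision
Constraint 2 (Z != U) on D(Z)={4,6,8} D(U)={2,4,5,6,7,9}: no change => not a revision
Constraint 3 (U < Z) on D(U)={2,4,5,6,7,9} D(Z)={4,6,8}: U {2,4,5,6,7,9}->{2,4,5,6,7} => REVISION
Constraint 4 (Y + Z = U) on D(Y)={5,7,9} D(Z)={4,6,8} D(U)={2,4,5,6,7}: Y {5,7,9}->{}; Z {4,6,8}->{}; U {2,4,5,6,7}->{} => REVISION
Total revisions = 2

Answer: 2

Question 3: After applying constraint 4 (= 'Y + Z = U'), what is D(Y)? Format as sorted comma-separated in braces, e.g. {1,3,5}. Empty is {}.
Answer: {}

Derivation:
Constraint 1 (Z != Y) on D(Z)={4,6,8} D(Y)={5,7,9}: no change
Constraint 2 (Z != U) on D(Z)={4,6,8} D(U)={2,4,5,6,7,9}: no change
Constraint 3 (U < Z) on D(U)={2,4,5,6,7,9} D(Z)={4,6,8}: U {2,4,5,6,7,9}->{2,4,5,6,7}
Constraint 4 (Y + Z = U) on D(Y)={5,7,9} D(Z)={4,6,8} D(U)={2,4,5,6,7}: Y {5,7,9}->{}; Z {4,6,8}->{}; U {2,4,5,6,7}->{}
So after constraint 4: D(Y) = {}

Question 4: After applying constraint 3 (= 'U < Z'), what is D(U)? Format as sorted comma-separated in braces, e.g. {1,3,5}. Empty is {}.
Answer: {2,4,5,6,7}

Derivation:
Constraint 1 (Z != Y) on D(Z)={4,6,8} D(Y)={5,7,9}: no change
Constraint 2 (Z != U) on D(Z)={4,6,8} D(U)={2,4,5,6,7,9}: no change
Constraint 3 (U < Z) on D(U)={2,4,5,6,7,9} D(Z)={4,6,8}: U {2,4,5,6,7,9}->{2,4,5,6,7}
So after constraint 3: D(U) = {2,4,5,6,7}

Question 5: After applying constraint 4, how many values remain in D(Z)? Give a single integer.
Constraint 1 (Z != Y) on D(Z)={4,6,8} D(Y)={5,7,9}: no change
Constraint 2 (Z != U) on D(Z)={4,6,8} D(U)={2,4,5,6,7,9}: no change
Constraint 3 (U < Z) on D(U)={2,4,5,6,7,9} D(Z)={4,6,8}: U {2,4,5,6,7,9}->{2,4,5,6,7}
Constraint 4 (Y + Z = U) on D(Y)={5,7,9} D(Z)={4,6,8} D(U)={2,4,5,6,7}: Y {5,7,9}->{}; Z {4,6,8}->{}; U {2,4,5,6,7}->{}
So after constraint 4: D(Z)={}, size = 0

Answer: 0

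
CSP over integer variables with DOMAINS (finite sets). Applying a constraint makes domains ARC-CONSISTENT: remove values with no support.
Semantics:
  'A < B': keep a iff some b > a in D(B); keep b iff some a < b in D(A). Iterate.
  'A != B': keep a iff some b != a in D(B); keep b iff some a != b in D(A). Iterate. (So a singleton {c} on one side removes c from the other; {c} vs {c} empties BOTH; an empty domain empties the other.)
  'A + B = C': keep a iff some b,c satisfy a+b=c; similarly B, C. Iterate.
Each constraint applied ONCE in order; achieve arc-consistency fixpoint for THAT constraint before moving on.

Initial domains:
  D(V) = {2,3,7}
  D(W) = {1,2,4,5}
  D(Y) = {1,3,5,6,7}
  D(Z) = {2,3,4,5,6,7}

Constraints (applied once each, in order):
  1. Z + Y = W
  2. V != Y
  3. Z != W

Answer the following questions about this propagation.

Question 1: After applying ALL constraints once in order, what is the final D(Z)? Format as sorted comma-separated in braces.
Answer: {2,3,4}

Derivation:
Constraint 1 (Z + Y = W) on D(Z)={2,3,4,5,6,7} D(Y)={1,3,5,6,7} D(W)={1,2,4,5}: Z {2,3,4,5,6,7}->{2,3,4}; Y {1,3,5,6,7}->{1,3}; W {1,2,4,5}->{4,5}
Constraint 2 (V != Y) on D(V)={2,3,7} D(Y)={1,3}: no change
Constraint 3 (Z != W) on D(Z)={2,3,4} D(W)={4,5}: no change
So after all 3 constraints: D(Z) = {2,3,4}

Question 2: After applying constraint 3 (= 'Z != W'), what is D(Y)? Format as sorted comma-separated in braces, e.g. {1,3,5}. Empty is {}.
Constraint 1 (Z + Y = W) on D(Z)={2,3,4,5,6,7} D(Y)={1,3,5,6,7} D(W)={1,2,4,5}: Z {2,3,4,5,6,7}->{2,3,4}; Y {1,3,5,6,7}->{1,3}; W {1,2,4,5}->{4,5}
Constraint 2 (V != Y) on D(V)={2,3,7} D(Y)={1,3}: no change
Constraint 3 (Z != W) on D(Z)={2,3,4} D(W)={4,5}: no change
So after constraint 3: D(Y) = {1,3}

Answer: {1,3}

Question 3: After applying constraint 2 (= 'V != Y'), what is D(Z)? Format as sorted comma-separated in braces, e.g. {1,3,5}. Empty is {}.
Constraint 1 (Z + Y = W) on D(Z)={2,3,4,5,6,7} D(Y)={1,3,5,6,7} D(W)={1,2,4,5}: Z {2,3,4,5,6,7}->{2,3,4}; Y {1,3,5,6,7}->{1,3}; W {1,2,4,5}->{4,5}
Constraint 2 (V != Y) on D(V)={2,3,7} D(Y)={1,3}: no change
So after constraint 2: D(Z) = {2,3,4}

Answer: {2,3,4}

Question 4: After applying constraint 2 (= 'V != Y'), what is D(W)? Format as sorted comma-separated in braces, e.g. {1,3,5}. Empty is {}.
Answer: {4,5}

Derivation:
Constraint 1 (Z + Y = W) on D(Z)={2,3,4,5,6,7} D(Y)={1,3,5,6,7} D(W)={1,2,4,5}: Z {2,3,4,5,6,7}->{2,3,4}; Y {1,3,5,6,7}->{1,3}; W {1,2,4,5}->{4,5}
Constraint 2 (V != Y) on D(V)={2,3,7} D(Y)={1,3}: no change
So after constraint 2: D(W) = {4,5}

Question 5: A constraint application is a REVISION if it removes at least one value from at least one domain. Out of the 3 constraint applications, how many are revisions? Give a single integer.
Answer: 1

Derivation:
Constraint 1 (Z + Y = W) on D(Z)={2,3,4,5,6,7} D(Y)={1,3,5,6,7} D(W)={1,2,4,5}: Z {2,3,4,5,6,7}->{2,3,4}; Y {1,3,5,6,7}->{1,3}; W {1,2,4,5}->{4,5} => REVISION
Constraint 2 (V != Y) on D(V)={2,3,7} D(Y)={1,3}: no change => not a revision
Constraint 3 (Z != W) on D(Z)={2,3,4} D(W)={4,5}: no change => not a revision
Total revisions = 1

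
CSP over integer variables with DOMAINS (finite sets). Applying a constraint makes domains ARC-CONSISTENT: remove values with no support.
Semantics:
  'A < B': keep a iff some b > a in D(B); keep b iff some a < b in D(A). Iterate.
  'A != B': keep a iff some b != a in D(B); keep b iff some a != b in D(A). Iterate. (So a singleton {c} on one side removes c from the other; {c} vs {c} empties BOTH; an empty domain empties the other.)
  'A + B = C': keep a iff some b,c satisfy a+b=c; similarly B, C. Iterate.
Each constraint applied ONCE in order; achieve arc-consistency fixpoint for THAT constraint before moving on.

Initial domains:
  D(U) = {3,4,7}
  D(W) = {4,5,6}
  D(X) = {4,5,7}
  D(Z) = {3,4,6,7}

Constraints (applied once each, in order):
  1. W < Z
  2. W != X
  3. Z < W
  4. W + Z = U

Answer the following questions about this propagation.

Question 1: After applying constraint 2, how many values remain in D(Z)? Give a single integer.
Answer: 2

Derivation:
Constraint 1 (W < Z) on D(W)={4,5,6} D(Z)={3,4,6,7}: Z {3,4,6,7}->{6,7}
Constraint 2 (W != X) on D(W)={4,5,6} D(X)={4,5,7}: no change
So after constraint 2: D(Z)={6,7}, size = 2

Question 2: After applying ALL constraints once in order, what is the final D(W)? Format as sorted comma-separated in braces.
Answer: {}

Derivation:
Constraint 1 (W < Z) on D(W)={4,5,6} D(Z)={3,4,6,7}: Z {3,4,6,7}->{6,7}
Constraint 2 (W != X) on D(W)={4,5,6} D(X)={4,5,7}: no change
Constraint 3 (Z < W) on D(Z)={6,7} D(W)={4,5,6}: Z {6,7}->{}; W {4,5,6}->{}
Constraint 4 (W + Z = U) on D(W)={} D(Z)={} D(U)={3,4,7}: U {3,4,7}->{}
So after all 4 constraints: D(W) = {}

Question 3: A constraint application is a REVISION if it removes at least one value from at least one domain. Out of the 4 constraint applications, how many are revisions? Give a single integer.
Answer: 3

Derivation:
Constraint 1 (W < Z) on D(W)={4,5,6} D(Z)={3,4,6,7}: Z {3,4,6,7}->{6,7} => REVISION
Constraint 2 (W != X) on D(W)={4,5,6} D(X)={4,5,7}: no change => not a revision
Constraint 3 (Z < W) on D(Z)={6,7} D(W)={4,5,6}: Z {6,7}->{}; W {4,5,6}->{} => REVISION
Constraint 4 (W + Z = U) on D(W)={} D(Z)={} D(U)={3,4,7}: U {3,4,7}->{} => REVISION
Total revisions = 3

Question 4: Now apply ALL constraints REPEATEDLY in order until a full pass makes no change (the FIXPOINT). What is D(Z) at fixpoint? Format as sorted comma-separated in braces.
Answer: {}

Derivation:
pass 0 (initial): D(Z)={3,4,6,7}
pass 1: U {3,4,7}->{}; W {4,5,6}->{}; Z {3,4,6,7}->{}
pass 2: X {4,5,7}->{}
pass 3: no change
Fixpoint after 3 passes: D(Z) = {}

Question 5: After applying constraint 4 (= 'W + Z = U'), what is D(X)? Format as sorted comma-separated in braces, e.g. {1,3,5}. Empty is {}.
Answer: {4,5,7}

Derivation:
Constraint 1 (W < Z) on D(W)={4,5,6} D(Z)={3,4,6,7}: Z {3,4,6,7}->{6,7}
Constraint 2 (W != X) on D(W)={4,5,6} D(X)={4,5,7}: no change
Constraint 3 (Z < W) on D(Z)={6,7} D(W)={4,5,6}: Z {6,7}->{}; W {4,5,6}->{}
Constraint 4 (W + Z = U) on D(W)={} D(Z)={} D(U)={3,4,7}: U {3,4,7}->{}
So after constraint 4: D(X) = {4,5,7}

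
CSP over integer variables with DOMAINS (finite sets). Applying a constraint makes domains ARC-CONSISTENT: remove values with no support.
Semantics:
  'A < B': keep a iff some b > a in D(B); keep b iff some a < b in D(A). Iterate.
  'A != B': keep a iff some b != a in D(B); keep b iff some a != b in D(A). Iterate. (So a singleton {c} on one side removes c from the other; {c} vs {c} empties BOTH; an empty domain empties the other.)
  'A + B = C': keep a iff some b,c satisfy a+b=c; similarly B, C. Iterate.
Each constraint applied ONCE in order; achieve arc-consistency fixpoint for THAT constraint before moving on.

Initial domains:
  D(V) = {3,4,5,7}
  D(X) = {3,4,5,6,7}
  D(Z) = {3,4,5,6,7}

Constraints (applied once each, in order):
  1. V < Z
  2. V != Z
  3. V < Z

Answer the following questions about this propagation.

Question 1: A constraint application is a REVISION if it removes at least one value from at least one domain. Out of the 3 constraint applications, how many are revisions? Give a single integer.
Constraint 1 (V < Z) on D(V)={3,4,5,7} D(Z)={3,4,5,6,7}: V {3,4,5,7}->{3,4,5}; Z {3,4,5,6,7}->{4,5,6,7} => REVISION
Constraint 2 (V != Z) on D(V)={3,4,5} D(Z)={4,5,6,7}: no change => not a revision
Constraint 3 (V < Z) on D(V)={3,4,5} D(Z)={4,5,6,7}: no change => not a revision
Total revisions = 1

Answer: 1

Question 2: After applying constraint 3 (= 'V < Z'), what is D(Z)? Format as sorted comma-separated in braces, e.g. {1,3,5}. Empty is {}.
Answer: {4,5,6,7}

Derivation:
Constraint 1 (V < Z) on D(V)={3,4,5,7} D(Z)={3,4,5,6,7}: V {3,4,5,7}->{3,4,5}; Z {3,4,5,6,7}->{4,5,6,7}
Constraint 2 (V != Z) on D(V)={3,4,5} D(Z)={4,5,6,7}: no change
Constraint 3 (V < Z) on D(V)={3,4,5} D(Z)={4,5,6,7}: no change
So after constraint 3: D(Z) = {4,5,6,7}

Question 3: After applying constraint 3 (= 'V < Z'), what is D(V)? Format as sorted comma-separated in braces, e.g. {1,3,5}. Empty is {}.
Answer: {3,4,5}

Derivation:
Constraint 1 (V < Z) on D(V)={3,4,5,7} D(Z)={3,4,5,6,7}: V {3,4,5,7}->{3,4,5}; Z {3,4,5,6,7}->{4,5,6,7}
Constraint 2 (V != Z) on D(V)={3,4,5} D(Z)={4,5,6,7}: no change
Constraint 3 (V < Z) on D(V)={3,4,5} D(Z)={4,5,6,7}: no change
So after constraint 3: D(V) = {3,4,5}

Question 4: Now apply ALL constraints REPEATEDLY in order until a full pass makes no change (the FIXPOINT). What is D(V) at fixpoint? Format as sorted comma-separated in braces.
Answer: {3,4,5}

Derivation:
pass 0 (initial): D(V)={3,4,5,7}
pass 1: V {3,4,5,7}->{3,4,5}; Z {3,4,5,6,7}->{4,5,6,7}
pass 2: no change
Fixpoint after 2 passes: D(V) = {3,4,5}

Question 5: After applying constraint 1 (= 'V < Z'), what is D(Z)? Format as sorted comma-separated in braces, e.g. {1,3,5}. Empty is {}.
Answer: {4,5,6,7}

Derivation:
Constraint 1 (V < Z) on D(V)={3,4,5,7} D(Z)={3,4,5,6,7}: V {3,4,5,7}->{3,4,5}; Z {3,4,5,6,7}->{4,5,6,7}
So after constraint 1: D(Z) = {4,5,6,7}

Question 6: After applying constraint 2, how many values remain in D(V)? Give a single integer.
Answer: 3

Derivation:
Constraint 1 (V < Z) on D(V)={3,4,5,7} D(Z)={3,4,5,6,7}: V {3,4,5,7}->{3,4,5}; Z {3,4,5,6,7}->{4,5,6,7}
Constraint 2 (V != Z) on D(V)={3,4,5} D(Z)={4,5,6,7}: no change
So after constraint 2: D(V)={3,4,5}, size = 3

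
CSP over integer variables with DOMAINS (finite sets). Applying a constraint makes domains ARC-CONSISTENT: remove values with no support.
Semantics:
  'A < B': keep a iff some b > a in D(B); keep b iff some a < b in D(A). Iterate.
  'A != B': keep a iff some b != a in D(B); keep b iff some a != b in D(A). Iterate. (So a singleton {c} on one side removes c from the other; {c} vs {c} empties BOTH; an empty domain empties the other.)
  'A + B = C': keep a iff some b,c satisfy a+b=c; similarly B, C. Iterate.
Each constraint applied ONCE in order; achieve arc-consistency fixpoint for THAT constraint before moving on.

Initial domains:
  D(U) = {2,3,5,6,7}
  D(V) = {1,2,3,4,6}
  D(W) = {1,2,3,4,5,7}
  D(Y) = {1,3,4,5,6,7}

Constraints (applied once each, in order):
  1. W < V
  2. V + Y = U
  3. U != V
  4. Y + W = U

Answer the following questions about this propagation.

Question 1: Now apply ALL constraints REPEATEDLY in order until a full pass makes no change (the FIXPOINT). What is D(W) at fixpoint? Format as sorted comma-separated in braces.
Answer: {1,2,3,4,5}

Derivation:
pass 0 (initial): D(W)={1,2,3,4,5,7}
pass 1: U {2,3,5,6,7}->{3,5,6,7}; V {1,2,3,4,6}->{2,3,4,6}; W {1,2,3,4,5,7}->{1,2,3,4,5}; Y {1,3,4,5,6,7}->{1,3,4,5}
pass 2: no change
Fixpoint after 2 passes: D(W) = {1,2,3,4,5}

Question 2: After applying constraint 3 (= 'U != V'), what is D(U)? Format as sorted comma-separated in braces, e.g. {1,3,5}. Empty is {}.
Answer: {3,5,6,7}

Derivation:
Constraint 1 (W < V) on D(W)={1,2,3,4,5,7} D(V)={1,2,3,4,6}: W {1,2,3,4,5,7}->{1,2,3,4,5}; V {1,2,3,4,6}->{2,3,4,6}
Constraint 2 (V + Y = U) on D(V)={2,3,4,6} D(Y)={1,3,4,5,6,7} D(U)={2,3,5,6,7}: Y {1,3,4,5,6,7}->{1,3,4,5}; U {2,3,5,6,7}->{3,5,6,7}
Constraint 3 (U != V) on D(U)={3,5,6,7} D(V)={2,3,4,6}: no change
So after constraint 3: D(U) = {3,5,6,7}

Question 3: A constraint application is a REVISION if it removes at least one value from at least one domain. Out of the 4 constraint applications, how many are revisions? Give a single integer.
Constraint 1 (W < V) on D(W)={1,2,3,4,5,7} D(V)={1,2,3,4,6}: W {1,2,3,4,5,7}->{1,2,3,4,5}; V {1,2,3,4,6}->{2,3,4,6} => REVISION
Constraint 2 (V + Y = U) on D(V)={2,3,4,6} D(Y)={1,3,4,5,6,7} D(U)={2,3,5,6,7}: Y {1,3,4,5,6,7}->{1,3,4,5}; U {2,3,5,6,7}->{3,5,6,7} => REVISION
Constraint 3 (U != V) on D(U)={3,5,6,7} D(V)={2,3,4,6}: no change => not a revision
Constraint 4 (Y + W = U) on D(Y)={1,3,4,5} D(W)={1,2,3,4,5} D(U)={3,5,6,7}: no change => not a revision
Total revisions = 2

Answer: 2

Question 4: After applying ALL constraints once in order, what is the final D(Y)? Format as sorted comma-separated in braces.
Answer: {1,3,4,5}

Derivation:
Constraint 1 (W < V) on D(W)={1,2,3,4,5,7} D(V)={1,2,3,4,6}: W {1,2,3,4,5,7}->{1,2,3,4,5}; V {1,2,3,4,6}->{2,3,4,6}
Constraint 2 (V + Y = U) on D(V)={2,3,4,6} D(Y)={1,3,4,5,6,7} D(U)={2,3,5,6,7}: Y {1,3,4,5,6,7}->{1,3,4,5}; U {2,3,5,6,7}->{3,5,6,7}
Constraint 3 (U != V) on D(U)={3,5,6,7} D(V)={2,3,4,6}: no change
Constraint 4 (Y + W = U) on D(Y)={1,3,4,5} D(W)={1,2,3,4,5} D(U)={3,5,6,7}: no change
So after all 4 constraints: D(Y) = {1,3,4,5}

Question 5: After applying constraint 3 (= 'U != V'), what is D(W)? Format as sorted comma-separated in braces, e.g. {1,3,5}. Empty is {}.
Answer: {1,2,3,4,5}

Derivation:
Constraint 1 (W < V) on D(W)={1,2,3,4,5,7} D(V)={1,2,3,4,6}: W {1,2,3,4,5,7}->{1,2,3,4,5}; V {1,2,3,4,6}->{2,3,4,6}
Constraint 2 (V + Y = U) on D(V)={2,3,4,6} D(Y)={1,3,4,5,6,7} D(U)={2,3,5,6,7}: Y {1,3,4,5,6,7}->{1,3,4,5}; U {2,3,5,6,7}->{3,5,6,7}
Constraint 3 (U != V) on D(U)={3,5,6,7} D(V)={2,3,4,6}: no change
So after constraint 3: D(W) = {1,2,3,4,5}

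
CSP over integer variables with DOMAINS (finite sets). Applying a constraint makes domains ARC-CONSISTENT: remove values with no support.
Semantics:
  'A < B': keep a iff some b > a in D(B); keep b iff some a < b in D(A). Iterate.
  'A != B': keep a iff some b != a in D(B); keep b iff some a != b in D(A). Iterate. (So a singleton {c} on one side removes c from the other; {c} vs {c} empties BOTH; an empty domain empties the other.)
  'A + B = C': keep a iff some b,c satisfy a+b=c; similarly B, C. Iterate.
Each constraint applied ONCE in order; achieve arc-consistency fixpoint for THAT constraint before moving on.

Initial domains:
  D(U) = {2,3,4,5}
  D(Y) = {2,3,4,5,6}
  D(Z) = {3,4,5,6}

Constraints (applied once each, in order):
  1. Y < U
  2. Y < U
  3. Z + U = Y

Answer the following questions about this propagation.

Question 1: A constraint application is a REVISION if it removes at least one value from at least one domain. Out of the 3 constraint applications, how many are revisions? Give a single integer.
Constraint 1 (Y < U) on D(Y)={2,3,4,5,6} D(U)={2,3,4,5}: Y {2,3,4,5,6}->{2,3,4}; U {2,3,4,5}->{3,4,5} => REVISION
Constraint 2 (Y < U) on D(Y)={2,3,4} D(U)={3,4,5}: no change => not a revision
Constraint 3 (Z + U = Y) on D(Z)={3,4,5,6} D(U)={3,4,5} D(Y)={2,3,4}: Z {3,4,5,6}->{}; U {3,4,5}->{}; Y {2,3,4}->{} => REVISION
Total revisions = 2

Answer: 2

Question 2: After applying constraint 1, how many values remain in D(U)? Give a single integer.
Answer: 3

Derivation:
Constraint 1 (Y < U) on D(Y)={2,3,4,5,6} D(U)={2,3,4,5}: Y {2,3,4,5,6}->{2,3,4}; U {2,3,4,5}->{3,4,5}
So after constraint 1: D(U)={3,4,5}, size = 3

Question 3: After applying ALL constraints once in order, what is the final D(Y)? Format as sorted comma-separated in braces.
Answer: {}

Derivation:
Constraint 1 (Y < U) on D(Y)={2,3,4,5,6} D(U)={2,3,4,5}: Y {2,3,4,5,6}->{2,3,4}; U {2,3,4,5}->{3,4,5}
Constraint 2 (Y < U) on D(Y)={2,3,4} D(U)={3,4,5}: no change
Constraint 3 (Z + U = Y) on D(Z)={3,4,5,6} D(U)={3,4,5} D(Y)={2,3,4}: Z {3,4,5,6}->{}; U {3,4,5}->{}; Y {2,3,4}->{}
So after all 3 constraints: D(Y) = {}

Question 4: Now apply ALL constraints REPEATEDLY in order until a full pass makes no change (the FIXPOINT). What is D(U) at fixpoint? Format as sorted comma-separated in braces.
Answer: {}

Derivation:
pass 0 (initial): D(U)={2,3,4,5}
pass 1: U {2,3,4,5}->{}; Y {2,3,4,5,6}->{}; Z {3,4,5,6}->{}
pass 2: no change
Fixpoint after 2 passes: D(U) = {}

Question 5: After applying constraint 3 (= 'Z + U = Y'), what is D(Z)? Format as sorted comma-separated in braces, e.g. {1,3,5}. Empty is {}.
Constraint 1 (Y < U) on D(Y)={2,3,4,5,6} D(U)={2,3,4,5}: Y {2,3,4,5,6}->{2,3,4}; U {2,3,4,5}->{3,4,5}
Constraint 2 (Y < U) on D(Y)={2,3,4} D(U)={3,4,5}: no change
Constraint 3 (Z + U = Y) on D(Z)={3,4,5,6} D(U)={3,4,5} D(Y)={2,3,4}: Z {3,4,5,6}->{}; U {3,4,5}->{}; Y {2,3,4}->{}
So after constraint 3: D(Z) = {}

Answer: {}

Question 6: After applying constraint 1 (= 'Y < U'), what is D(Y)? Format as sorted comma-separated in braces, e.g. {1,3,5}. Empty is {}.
Constraint 1 (Y < U) on D(Y)={2,3,4,5,6} D(U)={2,3,4,5}: Y {2,3,4,5,6}->{2,3,4}; U {2,3,4,5}->{3,4,5}
So after constraint 1: D(Y) = {2,3,4}

Answer: {2,3,4}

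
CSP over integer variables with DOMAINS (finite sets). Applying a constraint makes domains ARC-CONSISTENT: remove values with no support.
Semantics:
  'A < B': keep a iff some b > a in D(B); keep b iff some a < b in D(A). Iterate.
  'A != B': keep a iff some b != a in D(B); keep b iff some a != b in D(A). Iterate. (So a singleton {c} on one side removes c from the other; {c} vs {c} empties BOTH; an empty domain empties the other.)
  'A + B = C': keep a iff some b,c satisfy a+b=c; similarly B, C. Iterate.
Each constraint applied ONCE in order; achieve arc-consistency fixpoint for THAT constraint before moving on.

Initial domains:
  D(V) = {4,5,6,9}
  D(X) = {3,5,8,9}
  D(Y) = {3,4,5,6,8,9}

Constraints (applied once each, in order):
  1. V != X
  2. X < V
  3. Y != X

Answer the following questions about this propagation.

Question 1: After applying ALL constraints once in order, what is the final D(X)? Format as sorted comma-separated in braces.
Answer: {3,5,8}

Derivation:
Constraint 1 (V != X) on D(V)={4,5,6,9} D(X)={3,5,8,9}: no change
Constraint 2 (X < V) on D(X)={3,5,8,9} D(V)={4,5,6,9}: X {3,5,8,9}->{3,5,8}
Constraint 3 (Y != X) on D(Y)={3,4,5,6,8,9} D(X)={3,5,8}: no change
So after all 3 constraints: D(X) = {3,5,8}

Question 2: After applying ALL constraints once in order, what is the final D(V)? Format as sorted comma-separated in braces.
Constraint 1 (V != X) on D(V)={4,5,6,9} D(X)={3,5,8,9}: no change
Constraint 2 (X < V) on D(X)={3,5,8,9} D(V)={4,5,6,9}: X {3,5,8,9}->{3,5,8}
Constraint 3 (Y != X) on D(Y)={3,4,5,6,8,9} D(X)={3,5,8}: no change
So after all 3 constraints: D(V) = {4,5,6,9}

Answer: {4,5,6,9}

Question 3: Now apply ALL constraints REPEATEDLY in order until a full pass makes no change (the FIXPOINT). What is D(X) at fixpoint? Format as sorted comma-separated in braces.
Answer: {3,5,8}

Derivation:
pass 0 (initial): D(X)={3,5,8,9}
pass 1: X {3,5,8,9}->{3,5,8}
pass 2: no change
Fixpoint after 2 passes: D(X) = {3,5,8}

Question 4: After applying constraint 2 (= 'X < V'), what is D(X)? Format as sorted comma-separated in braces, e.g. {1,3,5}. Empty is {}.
Constraint 1 (V != X) on D(V)={4,5,6,9} D(X)={3,5,8,9}: no change
Constraint 2 (X < V) on D(X)={3,5,8,9} D(V)={4,5,6,9}: X {3,5,8,9}->{3,5,8}
So after constraint 2: D(X) = {3,5,8}

Answer: {3,5,8}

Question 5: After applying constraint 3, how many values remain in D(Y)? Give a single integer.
Answer: 6

Derivation:
Constraint 1 (V != X) on D(V)={4,5,6,9} D(X)={3,5,8,9}: no change
Constraint 2 (X < V) on D(X)={3,5,8,9} D(V)={4,5,6,9}: X {3,5,8,9}->{3,5,8}
Constraint 3 (Y != X) on D(Y)={3,4,5,6,8,9} D(X)={3,5,8}: no change
So after constraint 3: D(Y)={3,4,5,6,8,9}, size = 6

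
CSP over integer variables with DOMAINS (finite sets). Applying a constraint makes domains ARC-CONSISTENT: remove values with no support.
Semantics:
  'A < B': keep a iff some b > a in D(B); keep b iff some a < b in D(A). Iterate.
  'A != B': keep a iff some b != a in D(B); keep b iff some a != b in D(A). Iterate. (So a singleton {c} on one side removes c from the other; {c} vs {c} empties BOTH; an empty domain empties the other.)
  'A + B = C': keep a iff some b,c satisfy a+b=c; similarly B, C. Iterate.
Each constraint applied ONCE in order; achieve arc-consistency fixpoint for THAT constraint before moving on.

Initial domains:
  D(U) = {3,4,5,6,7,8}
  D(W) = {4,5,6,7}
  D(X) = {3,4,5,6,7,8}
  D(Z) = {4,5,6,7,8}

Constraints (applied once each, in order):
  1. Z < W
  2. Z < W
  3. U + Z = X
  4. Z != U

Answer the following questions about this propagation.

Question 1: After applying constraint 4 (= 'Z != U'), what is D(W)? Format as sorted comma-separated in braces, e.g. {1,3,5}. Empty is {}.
Answer: {5,6,7}

Derivation:
Constraint 1 (Z < W) on D(Z)={4,5,6,7,8} D(W)={4,5,6,7}: Z {4,5,6,7,8}->{4,5,6}; W {4,5,6,7}->{5,6,7}
Constraint 2 (Z < W) on D(Z)={4,5,6} D(W)={5,6,7}: no change
Constraint 3 (U + Z = X) on D(U)={3,4,5,6,7,8} D(Z)={4,5,6} D(X)={3,4,5,6,7,8}: U {3,4,5,6,7,8}->{3,4}; Z {4,5,6}->{4,5}; X {3,4,5,6,7,8}->{7,8}
Constraint 4 (Z != U) on D(Z)={4,5} D(U)={3,4}: no change
So after constraint 4: D(W) = {5,6,7}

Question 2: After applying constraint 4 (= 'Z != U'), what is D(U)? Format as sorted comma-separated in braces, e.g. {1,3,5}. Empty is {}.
Answer: {3,4}

Derivation:
Constraint 1 (Z < W) on D(Z)={4,5,6,7,8} D(W)={4,5,6,7}: Z {4,5,6,7,8}->{4,5,6}; W {4,5,6,7}->{5,6,7}
Constraint 2 (Z < W) on D(Z)={4,5,6} D(W)={5,6,7}: no change
Constraint 3 (U + Z = X) on D(U)={3,4,5,6,7,8} D(Z)={4,5,6} D(X)={3,4,5,6,7,8}: U {3,4,5,6,7,8}->{3,4}; Z {4,5,6}->{4,5}; X {3,4,5,6,7,8}->{7,8}
Constraint 4 (Z != U) on D(Z)={4,5} D(U)={3,4}: no change
So after constraint 4: D(U) = {3,4}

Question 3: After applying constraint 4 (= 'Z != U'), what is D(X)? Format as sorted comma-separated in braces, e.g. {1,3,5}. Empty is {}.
Answer: {7,8}

Derivation:
Constraint 1 (Z < W) on D(Z)={4,5,6,7,8} D(W)={4,5,6,7}: Z {4,5,6,7,8}->{4,5,6}; W {4,5,6,7}->{5,6,7}
Constraint 2 (Z < W) on D(Z)={4,5,6} D(W)={5,6,7}: no change
Constraint 3 (U + Z = X) on D(U)={3,4,5,6,7,8} D(Z)={4,5,6} D(X)={3,4,5,6,7,8}: U {3,4,5,6,7,8}->{3,4}; Z {4,5,6}->{4,5}; X {3,4,5,6,7,8}->{7,8}
Constraint 4 (Z != U) on D(Z)={4,5} D(U)={3,4}: no change
So after constraint 4: D(X) = {7,8}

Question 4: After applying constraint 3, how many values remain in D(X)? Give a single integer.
Constraint 1 (Z < W) on D(Z)={4,5,6,7,8} D(W)={4,5,6,7}: Z {4,5,6,7,8}->{4,5,6}; W {4,5,6,7}->{5,6,7}
Constraint 2 (Z < W) on D(Z)={4,5,6} D(W)={5,6,7}: no change
Constraint 3 (U + Z = X) on D(U)={3,4,5,6,7,8} D(Z)={4,5,6} D(X)={3,4,5,6,7,8}: U {3,4,5,6,7,8}->{3,4}; Z {4,5,6}->{4,5}; X {3,4,5,6,7,8}->{7,8}
So after constraint 3: D(X)={7,8}, size = 2

Answer: 2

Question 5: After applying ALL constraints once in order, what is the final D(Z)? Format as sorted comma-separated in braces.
Constraint 1 (Z < W) on D(Z)={4,5,6,7,8} D(W)={4,5,6,7}: Z {4,5,6,7,8}->{4,5,6}; W {4,5,6,7}->{5,6,7}
Constraint 2 (Z < W) on D(Z)={4,5,6} D(W)={5,6,7}: no change
Constraint 3 (U + Z = X) on D(U)={3,4,5,6,7,8} D(Z)={4,5,6} D(X)={3,4,5,6,7,8}: U {3,4,5,6,7,8}->{3,4}; Z {4,5,6}->{4,5}; X {3,4,5,6,7,8}->{7,8}
Constraint 4 (Z != U) on D(Z)={4,5} D(U)={3,4}: no change
So after all 4 constraints: D(Z) = {4,5}

Answer: {4,5}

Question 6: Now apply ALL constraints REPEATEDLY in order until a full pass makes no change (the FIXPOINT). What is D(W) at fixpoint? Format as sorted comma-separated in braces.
Answer: {5,6,7}

Derivation:
pass 0 (initial): D(W)={4,5,6,7}
pass 1: U {3,4,5,6,7,8}->{3,4}; W {4,5,6,7}->{5,6,7}; X {3,4,5,6,7,8}->{7,8}; Z {4,5,6,7,8}->{4,5}
pass 2: no change
Fixpoint after 2 passes: D(W) = {5,6,7}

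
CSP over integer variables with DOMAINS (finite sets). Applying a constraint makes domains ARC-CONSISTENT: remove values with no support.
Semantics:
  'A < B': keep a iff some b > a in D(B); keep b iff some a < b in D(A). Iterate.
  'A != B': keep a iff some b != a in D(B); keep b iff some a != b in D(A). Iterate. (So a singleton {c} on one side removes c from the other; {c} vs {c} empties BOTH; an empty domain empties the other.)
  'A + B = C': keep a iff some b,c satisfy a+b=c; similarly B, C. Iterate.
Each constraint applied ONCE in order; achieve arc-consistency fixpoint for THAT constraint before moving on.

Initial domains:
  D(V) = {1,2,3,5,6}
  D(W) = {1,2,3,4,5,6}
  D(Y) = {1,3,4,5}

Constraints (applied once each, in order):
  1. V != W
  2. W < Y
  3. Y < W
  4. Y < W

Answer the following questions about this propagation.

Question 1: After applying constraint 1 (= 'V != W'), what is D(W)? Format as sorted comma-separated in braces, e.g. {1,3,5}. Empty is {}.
Answer: {1,2,3,4,5,6}

Derivation:
Constraint 1 (V != W) on D(V)={1,2,3,5,6} D(W)={1,2,3,4,5,6}: no change
So after constraint 1: D(W) = {1,2,3,4,5,6}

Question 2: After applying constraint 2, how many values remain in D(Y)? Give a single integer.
Constraint 1 (V != W) on D(V)={1,2,3,5,6} D(W)={1,2,3,4,5,6}: no change
Constraint 2 (W < Y) on D(W)={1,2,3,4,5,6} D(Y)={1,3,4,5}: W {1,2,3,4,5,6}->{1,2,3,4}; Y {1,3,4,5}->{3,4,5}
So after constraint 2: D(Y)={3,4,5}, size = 3

Answer: 3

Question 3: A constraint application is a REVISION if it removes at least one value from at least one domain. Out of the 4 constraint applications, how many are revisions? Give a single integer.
Constraint 1 (V != W) on D(V)={1,2,3,5,6} D(W)={1,2,3,4,5,6}: no change => not a revision
Constraint 2 (W < Y) on D(W)={1,2,3,4,5,6} D(Y)={1,3,4,5}: W {1,2,3,4,5,6}->{1,2,3,4}; Y {1,3,4,5}->{3,4,5} => REVISION
Constraint 3 (Y < W) on D(Y)={3,4,5} D(W)={1,2,3,4}: Y {3,4,5}->{3}; W {1,2,3,4}->{4} => REVISION
Constraint 4 (Y < W) on D(Y)={3} D(W)={4}: no change => not a revision
Total revisions = 2

Answer: 2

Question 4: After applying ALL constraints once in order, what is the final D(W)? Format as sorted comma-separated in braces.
Answer: {4}

Derivation:
Constraint 1 (V != W) on D(V)={1,2,3,5,6} D(W)={1,2,3,4,5,6}: no change
Constraint 2 (W < Y) on D(W)={1,2,3,4,5,6} D(Y)={1,3,4,5}: W {1,2,3,4,5,6}->{1,2,3,4}; Y {1,3,4,5}->{3,4,5}
Constraint 3 (Y < W) on D(Y)={3,4,5} D(W)={1,2,3,4}: Y {3,4,5}->{3}; W {1,2,3,4}->{4}
Constraint 4 (Y < W) on D(Y)={3} D(W)={4}: no change
So after all 4 constraints: D(W) = {4}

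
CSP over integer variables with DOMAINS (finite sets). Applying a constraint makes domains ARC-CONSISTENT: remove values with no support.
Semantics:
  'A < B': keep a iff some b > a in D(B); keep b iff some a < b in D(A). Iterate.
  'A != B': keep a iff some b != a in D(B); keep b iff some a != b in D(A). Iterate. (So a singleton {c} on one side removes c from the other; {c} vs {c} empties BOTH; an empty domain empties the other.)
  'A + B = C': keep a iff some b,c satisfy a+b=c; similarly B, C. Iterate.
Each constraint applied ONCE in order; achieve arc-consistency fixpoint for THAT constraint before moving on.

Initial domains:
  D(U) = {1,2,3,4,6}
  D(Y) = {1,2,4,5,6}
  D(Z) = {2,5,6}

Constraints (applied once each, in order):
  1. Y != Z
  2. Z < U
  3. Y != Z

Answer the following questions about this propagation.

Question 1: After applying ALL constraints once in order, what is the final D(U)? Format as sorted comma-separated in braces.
Constraint 1 (Y != Z) on D(Y)={1,2,4,5,6} D(Z)={2,5,6}: no change
Constraint 2 (Z < U) on D(Z)={2,5,6} D(U)={1,2,3,4,6}: Z {2,5,6}->{2,5}; U {1,2,3,4,6}->{3,4,6}
Constraint 3 (Y != Z) on D(Y)={1,2,4,5,6} D(Z)={2,5}: no change
So after all 3 constraints: D(U) = {3,4,6}

Answer: {3,4,6}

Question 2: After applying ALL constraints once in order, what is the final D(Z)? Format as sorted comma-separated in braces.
Answer: {2,5}

Derivation:
Constraint 1 (Y != Z) on D(Y)={1,2,4,5,6} D(Z)={2,5,6}: no change
Constraint 2 (Z < U) on D(Z)={2,5,6} D(U)={1,2,3,4,6}: Z {2,5,6}->{2,5}; U {1,2,3,4,6}->{3,4,6}
Constraint 3 (Y != Z) on D(Y)={1,2,4,5,6} D(Z)={2,5}: no change
So after all 3 constraints: D(Z) = {2,5}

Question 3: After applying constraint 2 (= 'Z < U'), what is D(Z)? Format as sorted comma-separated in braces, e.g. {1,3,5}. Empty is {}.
Constraint 1 (Y != Z) on D(Y)={1,2,4,5,6} D(Z)={2,5,6}: no change
Constraint 2 (Z < U) on D(Z)={2,5,6} D(U)={1,2,3,4,6}: Z {2,5,6}->{2,5}; U {1,2,3,4,6}->{3,4,6}
So after constraint 2: D(Z) = {2,5}

Answer: {2,5}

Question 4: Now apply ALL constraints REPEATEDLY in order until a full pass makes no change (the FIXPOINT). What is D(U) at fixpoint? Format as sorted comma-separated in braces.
Answer: {3,4,6}

Derivation:
pass 0 (initial): D(U)={1,2,3,4,6}
pass 1: U {1,2,3,4,6}->{3,4,6}; Z {2,5,6}->{2,5}
pass 2: no change
Fixpoint after 2 passes: D(U) = {3,4,6}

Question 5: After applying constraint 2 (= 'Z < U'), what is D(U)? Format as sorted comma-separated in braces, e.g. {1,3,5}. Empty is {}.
Answer: {3,4,6}

Derivation:
Constraint 1 (Y != Z) on D(Y)={1,2,4,5,6} D(Z)={2,5,6}: no change
Constraint 2 (Z < U) on D(Z)={2,5,6} D(U)={1,2,3,4,6}: Z {2,5,6}->{2,5}; U {1,2,3,4,6}->{3,4,6}
So after constraint 2: D(U) = {3,4,6}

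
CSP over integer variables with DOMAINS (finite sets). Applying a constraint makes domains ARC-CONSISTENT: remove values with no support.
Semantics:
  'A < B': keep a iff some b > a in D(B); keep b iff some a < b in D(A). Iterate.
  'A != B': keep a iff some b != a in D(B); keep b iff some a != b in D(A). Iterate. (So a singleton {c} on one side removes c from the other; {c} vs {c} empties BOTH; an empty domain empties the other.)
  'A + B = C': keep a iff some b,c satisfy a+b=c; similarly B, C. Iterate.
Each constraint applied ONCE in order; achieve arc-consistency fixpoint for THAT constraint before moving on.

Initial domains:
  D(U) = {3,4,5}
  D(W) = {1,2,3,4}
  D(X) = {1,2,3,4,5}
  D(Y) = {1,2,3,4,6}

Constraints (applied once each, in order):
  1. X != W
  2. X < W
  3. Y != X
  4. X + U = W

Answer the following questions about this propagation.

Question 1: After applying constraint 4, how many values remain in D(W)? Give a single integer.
Constraint 1 (X != W) on D(X)={1,2,3,4,5} D(W)={1,2,3,4}: no change
Constraint 2 (X < W) on D(X)={1,2,3,4,5} D(W)={1,2,3,4}: X {1,2,3,4,5}->{1,2,3}; W {1,2,3,4}->{2,3,4}
Constraint 3 (Y != X) on D(Y)={1,2,3,4,6} D(X)={1,2,3}: no change
Constraint 4 (X + U = W) on D(X)={1,2,3} D(U)={3,4,5} D(W)={2,3,4}: X {1,2,3}->{1}; U {3,4,5}->{3}; W {2,3,4}->{4}
So after constraint 4: D(W)={4}, size = 1

Answer: 1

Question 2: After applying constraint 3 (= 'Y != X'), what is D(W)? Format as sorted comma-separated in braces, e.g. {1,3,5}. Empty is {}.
Answer: {2,3,4}

Derivation:
Constraint 1 (X != W) on D(X)={1,2,3,4,5} D(W)={1,2,3,4}: no change
Constraint 2 (X < W) on D(X)={1,2,3,4,5} D(W)={1,2,3,4}: X {1,2,3,4,5}->{1,2,3}; W {1,2,3,4}->{2,3,4}
Constraint 3 (Y != X) on D(Y)={1,2,3,4,6} D(X)={1,2,3}: no change
So after constraint 3: D(W) = {2,3,4}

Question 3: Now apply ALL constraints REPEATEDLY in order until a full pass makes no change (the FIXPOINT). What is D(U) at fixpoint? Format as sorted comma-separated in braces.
pass 0 (initial): D(U)={3,4,5}
pass 1: U {3,4,5}->{3}; W {1,2,3,4}->{4}; X {1,2,3,4,5}->{1}
pass 2: Y {1,2,3,4,6}->{2,3,4,6}
pass 3: no change
Fixpoint after 3 passes: D(U) = {3}

Answer: {3}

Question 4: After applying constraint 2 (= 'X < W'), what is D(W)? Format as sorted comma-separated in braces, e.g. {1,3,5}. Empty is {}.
Constraint 1 (X != W) on D(X)={1,2,3,4,5} D(W)={1,2,3,4}: no change
Constraint 2 (X < W) on D(X)={1,2,3,4,5} D(W)={1,2,3,4}: X {1,2,3,4,5}->{1,2,3}; W {1,2,3,4}->{2,3,4}
So after constraint 2: D(W) = {2,3,4}

Answer: {2,3,4}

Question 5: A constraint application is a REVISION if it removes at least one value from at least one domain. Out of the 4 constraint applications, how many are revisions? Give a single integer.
Answer: 2

Derivation:
Constraint 1 (X != W) on D(X)={1,2,3,4,5} D(W)={1,2,3,4}: no change => not a revision
Constraint 2 (X < W) on D(X)={1,2,3,4,5} D(W)={1,2,3,4}: X {1,2,3,4,5}->{1,2,3}; W {1,2,3,4}->{2,3,4} => REVISION
Constraint 3 (Y != X) on D(Y)={1,2,3,4,6} D(X)={1,2,3}: no change => not a revision
Constraint 4 (X + U = W) on D(X)={1,2,3} D(U)={3,4,5} D(W)={2,3,4}: X {1,2,3}->{1}; U {3,4,5}->{3}; W {2,3,4}->{4} => REVISION
Total revisions = 2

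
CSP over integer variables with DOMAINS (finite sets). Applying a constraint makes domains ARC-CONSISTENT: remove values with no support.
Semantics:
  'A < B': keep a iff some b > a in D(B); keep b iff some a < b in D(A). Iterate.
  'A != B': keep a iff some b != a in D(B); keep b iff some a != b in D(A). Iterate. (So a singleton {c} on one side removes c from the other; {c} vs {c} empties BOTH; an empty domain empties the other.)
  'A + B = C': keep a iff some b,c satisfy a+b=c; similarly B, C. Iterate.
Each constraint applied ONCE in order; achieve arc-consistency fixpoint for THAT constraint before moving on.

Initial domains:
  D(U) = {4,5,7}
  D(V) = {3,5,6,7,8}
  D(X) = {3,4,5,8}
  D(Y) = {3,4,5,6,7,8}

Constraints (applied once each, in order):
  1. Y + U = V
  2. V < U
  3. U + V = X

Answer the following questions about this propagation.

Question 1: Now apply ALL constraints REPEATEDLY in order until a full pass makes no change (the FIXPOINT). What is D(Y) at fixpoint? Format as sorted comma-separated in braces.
Answer: {}

Derivation:
pass 0 (initial): D(Y)={3,4,5,6,7,8}
pass 1: U {4,5,7}->{}; V {3,5,6,7,8}->{}; X {3,4,5,8}->{}; Y {3,4,5,6,7,8}->{3,4}
pass 2: Y {3,4}->{}
pass 3: no change
Fixpoint after 3 passes: D(Y) = {}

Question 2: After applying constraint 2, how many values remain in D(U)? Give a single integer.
Constraint 1 (Y + U = V) on D(Y)={3,4,5,6,7,8} D(U)={4,5,7} D(V)={3,5,6,7,8}: Y {3,4,5,6,7,8}->{3,4}; U {4,5,7}->{4,5}; V {3,5,6,7,8}->{7,8}
Constraint 2 (V < U) on D(V)={7,8} D(U)={4,5}: V {7,8}->{}; U {4,5}->{}
So after constraint 2: D(U)={}, size = 0

Answer: 0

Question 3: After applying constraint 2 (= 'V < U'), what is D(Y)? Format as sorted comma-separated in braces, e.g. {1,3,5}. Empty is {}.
Constraint 1 (Y + U = V) on D(Y)={3,4,5,6,7,8} D(U)={4,5,7} D(V)={3,5,6,7,8}: Y {3,4,5,6,7,8}->{3,4}; U {4,5,7}->{4,5}; V {3,5,6,7,8}->{7,8}
Constraint 2 (V < U) on D(V)={7,8} D(U)={4,5}: V {7,8}->{}; U {4,5}->{}
So after constraint 2: D(Y) = {3,4}

Answer: {3,4}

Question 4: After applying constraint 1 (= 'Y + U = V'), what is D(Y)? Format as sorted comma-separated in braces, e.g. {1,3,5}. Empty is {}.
Constraint 1 (Y + U = V) on D(Y)={3,4,5,6,7,8} D(U)={4,5,7} D(V)={3,5,6,7,8}: Y {3,4,5,6,7,8}->{3,4}; U {4,5,7}->{4,5}; V {3,5,6,7,8}->{7,8}
So after constraint 1: D(Y) = {3,4}

Answer: {3,4}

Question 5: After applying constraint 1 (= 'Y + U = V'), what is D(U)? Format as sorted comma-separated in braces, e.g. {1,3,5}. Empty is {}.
Answer: {4,5}

Derivation:
Constraint 1 (Y + U = V) on D(Y)={3,4,5,6,7,8} D(U)={4,5,7} D(V)={3,5,6,7,8}: Y {3,4,5,6,7,8}->{3,4}; U {4,5,7}->{4,5}; V {3,5,6,7,8}->{7,8}
So after constraint 1: D(U) = {4,5}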